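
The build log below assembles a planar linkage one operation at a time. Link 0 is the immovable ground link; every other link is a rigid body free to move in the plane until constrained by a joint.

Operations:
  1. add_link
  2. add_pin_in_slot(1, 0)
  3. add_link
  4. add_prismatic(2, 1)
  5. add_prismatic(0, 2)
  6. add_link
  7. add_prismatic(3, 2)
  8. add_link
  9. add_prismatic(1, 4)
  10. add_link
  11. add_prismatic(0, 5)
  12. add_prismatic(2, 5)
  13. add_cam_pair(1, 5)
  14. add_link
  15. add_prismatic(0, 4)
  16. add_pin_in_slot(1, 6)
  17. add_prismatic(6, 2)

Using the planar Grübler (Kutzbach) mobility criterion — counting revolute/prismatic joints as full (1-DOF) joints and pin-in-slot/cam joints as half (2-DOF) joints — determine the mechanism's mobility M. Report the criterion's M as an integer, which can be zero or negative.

M = -1

(L,J1,J2)=(1,0,0); link0 fixed
link1: (2,0,0)
PS 1-0 [J2]: (2,0,1)
link2: (3,0,1)
P 2-1 [J1]: (3,1,1)
P 0-2 [J1]: (3,2,1)
link3: (4,2,1)
P 3-2 [J1]: (4,3,1)
link4: (5,3,1)
P 1-4 [J1]: (5,4,1)
link5: (6,4,1)
P 0-5 [J1]: (6,5,1)
P 2-5 [J1]: (6,6,1)
C 1-5 [J2]: (6,6,2)
link6: (7,6,2)
P 0-4 [J1]: (7,7,2)
PS 1-6 [J2]: (7,7,3)
P 6-2 [J1]: (7,8,3)
Grübler: 3·6 − 2·8 − 3 = -1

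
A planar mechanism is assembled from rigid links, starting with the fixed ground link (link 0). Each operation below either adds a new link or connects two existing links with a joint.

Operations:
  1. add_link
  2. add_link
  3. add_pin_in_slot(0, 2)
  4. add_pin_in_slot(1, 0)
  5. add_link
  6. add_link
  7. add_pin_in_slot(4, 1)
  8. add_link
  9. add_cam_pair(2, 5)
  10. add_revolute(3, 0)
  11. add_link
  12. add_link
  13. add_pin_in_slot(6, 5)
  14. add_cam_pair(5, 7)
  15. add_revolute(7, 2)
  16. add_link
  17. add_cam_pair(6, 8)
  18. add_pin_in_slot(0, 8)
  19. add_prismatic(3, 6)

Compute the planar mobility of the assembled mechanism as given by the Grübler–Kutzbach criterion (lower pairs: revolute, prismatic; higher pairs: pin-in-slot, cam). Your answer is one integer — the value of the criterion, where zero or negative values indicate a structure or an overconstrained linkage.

M = 10

L=1 J1=0 J2=0
add link → L=2 J1=0 J2=0
add link → L=3 J1=0 J2=0
PS@0,2 dof=2 J2 → L=3 J1=0 J2=1
PS@1,0 dof=2 J2 → L=3 J1=0 J2=2
add link → L=4 J1=0 J2=2
add link → L=5 J1=0 J2=2
PS@4,1 dof=2 J2 → L=5 J1=0 J2=3
add link → L=6 J1=0 J2=3
C@2,5 dof=2 J2 → L=6 J1=0 J2=4
R@3,0 dof=1 J1 → L=6 J1=1 J2=4
add link → L=7 J1=1 J2=4
add link → L=8 J1=1 J2=4
PS@6,5 dof=2 J2 → L=8 J1=1 J2=5
C@5,7 dof=2 J2 → L=8 J1=1 J2=6
R@7,2 dof=1 J1 → L=8 J1=2 J2=6
add link → L=9 J1=2 J2=6
C@6,8 dof=2 J2 → L=9 J1=2 J2=7
PS@0,8 dof=2 J2 → L=9 J1=2 J2=8
P@3,6 dof=1 J1 → L=9 J1=3 J2=8
M=3(L−1)−2J1−J2=3·8−2·3−8=10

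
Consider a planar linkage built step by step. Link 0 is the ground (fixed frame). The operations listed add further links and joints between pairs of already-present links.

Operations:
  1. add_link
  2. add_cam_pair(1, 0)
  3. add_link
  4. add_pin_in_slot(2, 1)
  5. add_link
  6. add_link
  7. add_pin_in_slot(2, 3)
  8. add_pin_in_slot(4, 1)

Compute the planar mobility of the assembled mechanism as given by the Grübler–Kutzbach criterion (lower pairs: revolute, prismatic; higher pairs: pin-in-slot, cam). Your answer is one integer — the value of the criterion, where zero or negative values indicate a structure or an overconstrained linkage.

M = 8

(L,J1,J2)=(1,0,0); link0 fixed
link1: (2,0,0)
C 1-0 [J2]: (2,0,1)
link2: (3,0,1)
PS 2-1 [J2]: (3,0,2)
link3: (4,0,2)
link4: (5,0,2)
PS 2-3 [J2]: (5,0,3)
PS 4-1 [J2]: (5,0,4)
Grübler: 3·4 − 2·0 − 4 = 8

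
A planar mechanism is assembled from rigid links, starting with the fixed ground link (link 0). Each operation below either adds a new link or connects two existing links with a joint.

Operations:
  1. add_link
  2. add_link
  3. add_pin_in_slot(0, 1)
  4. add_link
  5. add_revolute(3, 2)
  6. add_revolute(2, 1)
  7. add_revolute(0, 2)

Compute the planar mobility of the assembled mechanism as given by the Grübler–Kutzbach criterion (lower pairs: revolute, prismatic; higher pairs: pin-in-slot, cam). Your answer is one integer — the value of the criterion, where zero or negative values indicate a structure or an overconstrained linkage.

link 0 = ground. State L|J1|J2 = 1|0|0
+link1  2|0|0
+link2  3|0|0
PS(0,1) f=2→J2  3|0|1
+link3  4|0|1
R(3,2) f=1→J1  4|1|1
R(2,1) f=1→J1  4|2|1
R(0,2) f=1→J1  4|3|1
M = 3(4−1)−2·3−1 = 9−6−1 = 2

M = 2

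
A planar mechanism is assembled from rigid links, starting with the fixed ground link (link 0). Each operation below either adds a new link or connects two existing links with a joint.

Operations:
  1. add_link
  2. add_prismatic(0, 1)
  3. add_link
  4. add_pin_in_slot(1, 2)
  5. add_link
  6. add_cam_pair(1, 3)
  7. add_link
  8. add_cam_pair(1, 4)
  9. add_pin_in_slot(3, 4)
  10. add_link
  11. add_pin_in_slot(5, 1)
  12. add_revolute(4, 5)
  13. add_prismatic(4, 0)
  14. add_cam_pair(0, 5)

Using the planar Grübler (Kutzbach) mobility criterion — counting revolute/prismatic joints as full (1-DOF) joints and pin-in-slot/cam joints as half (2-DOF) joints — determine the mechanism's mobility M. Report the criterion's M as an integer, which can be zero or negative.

M = 3

L=1 J1=0 J2=0
add link → L=2 J1=0 J2=0
P@0,1 dof=1 J1 → L=2 J1=1 J2=0
add link → L=3 J1=1 J2=0
PS@1,2 dof=2 J2 → L=3 J1=1 J2=1
add link → L=4 J1=1 J2=1
C@1,3 dof=2 J2 → L=4 J1=1 J2=2
add link → L=5 J1=1 J2=2
C@1,4 dof=2 J2 → L=5 J1=1 J2=3
PS@3,4 dof=2 J2 → L=5 J1=1 J2=4
add link → L=6 J1=1 J2=4
PS@5,1 dof=2 J2 → L=6 J1=1 J2=5
R@4,5 dof=1 J1 → L=6 J1=2 J2=5
P@4,0 dof=1 J1 → L=6 J1=3 J2=5
C@0,5 dof=2 J2 → L=6 J1=3 J2=6
M=3(L−1)−2J1−J2=3·5−2·3−6=3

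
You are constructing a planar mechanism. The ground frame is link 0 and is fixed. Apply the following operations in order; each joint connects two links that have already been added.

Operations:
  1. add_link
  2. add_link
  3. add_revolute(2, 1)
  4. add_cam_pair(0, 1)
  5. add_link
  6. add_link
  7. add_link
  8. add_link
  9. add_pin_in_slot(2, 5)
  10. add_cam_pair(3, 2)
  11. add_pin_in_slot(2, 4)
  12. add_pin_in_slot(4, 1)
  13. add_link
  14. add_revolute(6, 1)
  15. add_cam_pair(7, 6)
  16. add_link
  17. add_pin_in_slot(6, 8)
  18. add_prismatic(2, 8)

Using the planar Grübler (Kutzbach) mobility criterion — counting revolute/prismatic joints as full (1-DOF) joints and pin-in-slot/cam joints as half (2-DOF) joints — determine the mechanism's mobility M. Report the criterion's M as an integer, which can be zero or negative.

ground; <1,0,0>
#1 <2,0,0>
#2 <3,0,0>
R:2↔1 J1 <3,1,0>
C:0↔1 J2 <3,1,1>
#3 <4,1,1>
#4 <5,1,1>
#5 <6,1,1>
#6 <7,1,1>
PS:2↔5 J2 <7,1,2>
C:3↔2 J2 <7,1,3>
PS:2↔4 J2 <7,1,4>
PS:4↔1 J2 <7,1,5>
#7 <8,1,5>
R:6↔1 J1 <8,2,5>
C:7↔6 J2 <8,2,6>
#8 <9,2,6>
PS:6↔8 J2 <9,2,7>
P:2↔8 J1 <9,3,7>
3×8 − 2×3 − 1×7 = 11

M = 11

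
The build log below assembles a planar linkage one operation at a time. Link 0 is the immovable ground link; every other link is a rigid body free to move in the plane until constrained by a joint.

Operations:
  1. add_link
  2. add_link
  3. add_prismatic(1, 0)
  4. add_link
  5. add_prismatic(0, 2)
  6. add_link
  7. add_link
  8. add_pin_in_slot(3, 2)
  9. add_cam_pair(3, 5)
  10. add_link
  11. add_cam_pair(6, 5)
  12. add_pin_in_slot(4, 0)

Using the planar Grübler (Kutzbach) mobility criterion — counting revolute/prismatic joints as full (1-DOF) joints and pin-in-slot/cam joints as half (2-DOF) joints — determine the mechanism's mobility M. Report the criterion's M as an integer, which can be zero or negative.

M = 10

ground; <1,0,0>
#1 <2,0,0>
#2 <3,0,0>
P:1↔0 J1 <3,1,0>
#3 <4,1,0>
P:0↔2 J1 <4,2,0>
#4 <5,2,0>
#5 <6,2,0>
PS:3↔2 J2 <6,2,1>
C:3↔5 J2 <6,2,2>
#6 <7,2,2>
C:6↔5 J2 <7,2,3>
PS:4↔0 J2 <7,2,4>
3×6 − 2×2 − 1×4 = 10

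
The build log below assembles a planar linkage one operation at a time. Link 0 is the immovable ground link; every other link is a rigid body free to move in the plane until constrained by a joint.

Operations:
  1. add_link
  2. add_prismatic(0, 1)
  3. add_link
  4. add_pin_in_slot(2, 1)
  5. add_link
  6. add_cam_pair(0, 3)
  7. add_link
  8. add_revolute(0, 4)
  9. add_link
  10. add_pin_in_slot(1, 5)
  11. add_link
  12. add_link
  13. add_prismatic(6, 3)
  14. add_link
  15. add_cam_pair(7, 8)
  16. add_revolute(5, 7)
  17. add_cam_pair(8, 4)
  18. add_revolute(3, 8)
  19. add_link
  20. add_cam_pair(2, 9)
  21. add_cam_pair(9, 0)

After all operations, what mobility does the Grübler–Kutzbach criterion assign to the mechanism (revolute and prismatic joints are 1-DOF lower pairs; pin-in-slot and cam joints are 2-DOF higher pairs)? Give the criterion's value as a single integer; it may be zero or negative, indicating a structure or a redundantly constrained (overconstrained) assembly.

(L,J1,J2)=(1,0,0); link0 fixed
link1: (2,0,0)
P 0-1 [J1]: (2,1,0)
link2: (3,1,0)
PS 2-1 [J2]: (3,1,1)
link3: (4,1,1)
C 0-3 [J2]: (4,1,2)
link4: (5,1,2)
R 0-4 [J1]: (5,2,2)
link5: (6,2,2)
PS 1-5 [J2]: (6,2,3)
link6: (7,2,3)
link7: (8,2,3)
P 6-3 [J1]: (8,3,3)
link8: (9,3,3)
C 7-8 [J2]: (9,3,4)
R 5-7 [J1]: (9,4,4)
C 8-4 [J2]: (9,4,5)
R 3-8 [J1]: (9,5,5)
link9: (10,5,5)
C 2-9 [J2]: (10,5,6)
C 9-0 [J2]: (10,5,7)
Grübler: 3·9 − 2·5 − 7 = 10

M = 10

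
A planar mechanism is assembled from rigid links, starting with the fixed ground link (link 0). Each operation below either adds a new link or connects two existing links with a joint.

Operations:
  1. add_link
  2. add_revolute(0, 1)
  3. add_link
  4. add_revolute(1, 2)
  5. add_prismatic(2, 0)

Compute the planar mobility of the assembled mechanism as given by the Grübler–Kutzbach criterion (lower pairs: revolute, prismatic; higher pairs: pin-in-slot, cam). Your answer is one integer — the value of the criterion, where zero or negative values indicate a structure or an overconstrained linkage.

L=1 J1=0 J2=0
add link → L=2 J1=0 J2=0
R@0,1 dof=1 J1 → L=2 J1=1 J2=0
add link → L=3 J1=1 J2=0
R@1,2 dof=1 J1 → L=3 J1=2 J2=0
P@2,0 dof=1 J1 → L=3 J1=3 J2=0
M=3(L−1)−2J1−J2=3·2−2·3−0=0

M = 0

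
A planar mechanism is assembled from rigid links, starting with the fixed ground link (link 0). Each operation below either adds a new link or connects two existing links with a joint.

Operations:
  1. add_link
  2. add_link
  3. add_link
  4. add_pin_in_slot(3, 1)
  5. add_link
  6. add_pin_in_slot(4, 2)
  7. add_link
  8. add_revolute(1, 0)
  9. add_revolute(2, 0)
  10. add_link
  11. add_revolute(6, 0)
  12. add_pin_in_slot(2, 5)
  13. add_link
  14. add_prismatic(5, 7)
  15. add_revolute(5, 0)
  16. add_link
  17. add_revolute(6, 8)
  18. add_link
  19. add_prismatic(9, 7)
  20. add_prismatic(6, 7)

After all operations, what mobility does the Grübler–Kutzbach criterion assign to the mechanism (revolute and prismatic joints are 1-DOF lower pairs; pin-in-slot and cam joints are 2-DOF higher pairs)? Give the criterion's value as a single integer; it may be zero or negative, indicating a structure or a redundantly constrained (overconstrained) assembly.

L=1 J1=0 J2=0
add link → L=2 J1=0 J2=0
add link → L=3 J1=0 J2=0
add link → L=4 J1=0 J2=0
PS@3,1 dof=2 J2 → L=4 J1=0 J2=1
add link → L=5 J1=0 J2=1
PS@4,2 dof=2 J2 → L=5 J1=0 J2=2
add link → L=6 J1=0 J2=2
R@1,0 dof=1 J1 → L=6 J1=1 J2=2
R@2,0 dof=1 J1 → L=6 J1=2 J2=2
add link → L=7 J1=2 J2=2
R@6,0 dof=1 J1 → L=7 J1=3 J2=2
PS@2,5 dof=2 J2 → L=7 J1=3 J2=3
add link → L=8 J1=3 J2=3
P@5,7 dof=1 J1 → L=8 J1=4 J2=3
R@5,0 dof=1 J1 → L=8 J1=5 J2=3
add link → L=9 J1=5 J2=3
R@6,8 dof=1 J1 → L=9 J1=6 J2=3
add link → L=10 J1=6 J2=3
P@9,7 dof=1 J1 → L=10 J1=7 J2=3
P@6,7 dof=1 J1 → L=10 J1=8 J2=3
M=3(L−1)−2J1−J2=3·9−2·8−3=8

M = 8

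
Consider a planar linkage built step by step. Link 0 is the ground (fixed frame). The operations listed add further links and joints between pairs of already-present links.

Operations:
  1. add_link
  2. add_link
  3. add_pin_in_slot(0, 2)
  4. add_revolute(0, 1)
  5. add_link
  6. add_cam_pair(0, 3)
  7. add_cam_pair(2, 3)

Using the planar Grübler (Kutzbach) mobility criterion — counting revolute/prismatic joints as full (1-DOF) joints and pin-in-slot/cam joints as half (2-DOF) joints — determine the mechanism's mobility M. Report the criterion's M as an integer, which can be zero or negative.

M = 4

[1;0;0] (link 0 is ground)
L+ [2;0;0]
L+ [3;0;0]
PS(0,2)∈J2 [3;0;1]
R(0,1)∈J1 [3;1;1]
L+ [4;1;1]
C(0,3)∈J2 [4;1;2]
C(2,3)∈J2 [4;1;3]
mobility = 9 − 2 − 3 = 4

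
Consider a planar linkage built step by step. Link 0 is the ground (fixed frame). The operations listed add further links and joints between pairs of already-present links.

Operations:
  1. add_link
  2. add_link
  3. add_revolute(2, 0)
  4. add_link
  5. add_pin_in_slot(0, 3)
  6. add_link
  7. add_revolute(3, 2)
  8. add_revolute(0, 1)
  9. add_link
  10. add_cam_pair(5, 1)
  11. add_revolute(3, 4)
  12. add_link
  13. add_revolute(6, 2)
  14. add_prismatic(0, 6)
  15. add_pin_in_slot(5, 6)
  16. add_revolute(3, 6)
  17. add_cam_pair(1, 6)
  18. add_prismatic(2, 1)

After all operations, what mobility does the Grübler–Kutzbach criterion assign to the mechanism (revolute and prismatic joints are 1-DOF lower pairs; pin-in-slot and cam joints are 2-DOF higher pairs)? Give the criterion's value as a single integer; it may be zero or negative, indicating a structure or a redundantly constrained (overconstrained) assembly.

M = -2

[1;0;0] (link 0 is ground)
L+ [2;0;0]
L+ [3;0;0]
R(2,0)∈J1 [3;1;0]
L+ [4;1;0]
PS(0,3)∈J2 [4;1;1]
L+ [5;1;1]
R(3,2)∈J1 [5;2;1]
R(0,1)∈J1 [5;3;1]
L+ [6;3;1]
C(5,1)∈J2 [6;3;2]
R(3,4)∈J1 [6;4;2]
L+ [7;4;2]
R(6,2)∈J1 [7;5;2]
P(0,6)∈J1 [7;6;2]
PS(5,6)∈J2 [7;6;3]
R(3,6)∈J1 [7;7;3]
C(1,6)∈J2 [7;7;4]
P(2,1)∈J1 [7;8;4]
mobility = 18 − 16 − 4 = -2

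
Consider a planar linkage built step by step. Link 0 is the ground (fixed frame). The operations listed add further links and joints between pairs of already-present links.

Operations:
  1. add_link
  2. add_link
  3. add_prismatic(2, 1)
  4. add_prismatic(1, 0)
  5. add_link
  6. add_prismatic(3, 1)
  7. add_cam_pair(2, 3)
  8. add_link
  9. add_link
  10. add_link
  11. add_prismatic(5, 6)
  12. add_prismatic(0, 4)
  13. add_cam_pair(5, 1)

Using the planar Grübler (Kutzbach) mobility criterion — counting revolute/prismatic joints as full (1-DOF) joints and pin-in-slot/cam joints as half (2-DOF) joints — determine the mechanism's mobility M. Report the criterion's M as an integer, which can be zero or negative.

M = 6

ground; <1,0,0>
#1 <2,0,0>
#2 <3,0,0>
P:2↔1 J1 <3,1,0>
P:1↔0 J1 <3,2,0>
#3 <4,2,0>
P:3↔1 J1 <4,3,0>
C:2↔3 J2 <4,3,1>
#4 <5,3,1>
#5 <6,3,1>
#6 <7,3,1>
P:5↔6 J1 <7,4,1>
P:0↔4 J1 <7,5,1>
C:5↔1 J2 <7,5,2>
3×6 − 2×5 − 1×2 = 6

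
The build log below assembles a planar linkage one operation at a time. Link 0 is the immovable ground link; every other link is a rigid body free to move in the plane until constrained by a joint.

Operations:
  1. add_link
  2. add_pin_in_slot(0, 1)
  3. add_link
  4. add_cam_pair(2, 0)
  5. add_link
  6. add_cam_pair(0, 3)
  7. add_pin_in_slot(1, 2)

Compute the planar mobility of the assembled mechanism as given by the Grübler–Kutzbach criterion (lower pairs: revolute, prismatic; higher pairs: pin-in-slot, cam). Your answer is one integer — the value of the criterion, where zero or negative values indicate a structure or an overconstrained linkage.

M = 5

link 0 = ground. State L|J1|J2 = 1|0|0
+link1  2|0|0
PS(0,1) f=2→J2  2|0|1
+link2  3|0|1
C(2,0) f=2→J2  3|0|2
+link3  4|0|2
C(0,3) f=2→J2  4|0|3
PS(1,2) f=2→J2  4|0|4
M = 3(4−1)−2·0−4 = 9−0−4 = 5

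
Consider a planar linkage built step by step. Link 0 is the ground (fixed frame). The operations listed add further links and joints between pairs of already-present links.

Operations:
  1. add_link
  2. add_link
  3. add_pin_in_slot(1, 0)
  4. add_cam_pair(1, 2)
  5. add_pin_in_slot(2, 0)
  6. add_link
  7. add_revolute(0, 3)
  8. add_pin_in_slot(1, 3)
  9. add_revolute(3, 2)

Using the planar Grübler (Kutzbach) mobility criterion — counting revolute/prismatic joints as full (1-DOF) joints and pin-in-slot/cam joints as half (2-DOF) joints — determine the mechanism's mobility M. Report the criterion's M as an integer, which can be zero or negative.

M = 1

link 0 = ground. State L|J1|J2 = 1|0|0
+link1  2|0|0
+link2  3|0|0
PS(1,0) f=2→J2  3|0|1
C(1,2) f=2→J2  3|0|2
PS(2,0) f=2→J2  3|0|3
+link3  4|0|3
R(0,3) f=1→J1  4|1|3
PS(1,3) f=2→J2  4|1|4
R(3,2) f=1→J1  4|2|4
M = 3(4−1)−2·2−4 = 9−4−4 = 1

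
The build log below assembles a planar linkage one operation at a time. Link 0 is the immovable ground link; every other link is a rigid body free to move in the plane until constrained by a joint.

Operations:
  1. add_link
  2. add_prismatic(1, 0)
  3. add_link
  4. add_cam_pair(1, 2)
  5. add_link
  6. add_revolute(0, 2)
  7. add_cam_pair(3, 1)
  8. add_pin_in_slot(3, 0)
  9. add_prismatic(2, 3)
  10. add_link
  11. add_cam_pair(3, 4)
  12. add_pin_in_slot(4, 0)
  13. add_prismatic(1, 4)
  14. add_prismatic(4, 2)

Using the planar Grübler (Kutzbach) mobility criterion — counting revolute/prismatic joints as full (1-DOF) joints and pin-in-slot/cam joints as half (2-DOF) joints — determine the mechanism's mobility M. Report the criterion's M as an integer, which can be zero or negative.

L=1 J1=0 J2=0
add link → L=2 J1=0 J2=0
P@1,0 dof=1 J1 → L=2 J1=1 J2=0
add link → L=3 J1=1 J2=0
C@1,2 dof=2 J2 → L=3 J1=1 J2=1
add link → L=4 J1=1 J2=1
R@0,2 dof=1 J1 → L=4 J1=2 J2=1
C@3,1 dof=2 J2 → L=4 J1=2 J2=2
PS@3,0 dof=2 J2 → L=4 J1=2 J2=3
P@2,3 dof=1 J1 → L=4 J1=3 J2=3
add link → L=5 J1=3 J2=3
C@3,4 dof=2 J2 → L=5 J1=3 J2=4
PS@4,0 dof=2 J2 → L=5 J1=3 J2=5
P@1,4 dof=1 J1 → L=5 J1=4 J2=5
P@4,2 dof=1 J1 → L=5 J1=5 J2=5
M=3(L−1)−2J1−J2=3·4−2·5−5=-3

M = -3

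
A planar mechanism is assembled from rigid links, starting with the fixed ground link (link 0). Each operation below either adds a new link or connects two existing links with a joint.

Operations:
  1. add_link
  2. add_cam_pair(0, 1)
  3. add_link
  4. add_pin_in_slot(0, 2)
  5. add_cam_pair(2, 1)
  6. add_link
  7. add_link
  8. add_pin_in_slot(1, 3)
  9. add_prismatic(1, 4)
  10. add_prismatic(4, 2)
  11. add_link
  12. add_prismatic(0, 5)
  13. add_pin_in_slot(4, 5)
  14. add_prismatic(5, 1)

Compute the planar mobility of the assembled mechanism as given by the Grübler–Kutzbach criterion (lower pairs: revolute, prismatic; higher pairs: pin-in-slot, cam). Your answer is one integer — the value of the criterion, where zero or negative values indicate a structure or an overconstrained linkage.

M = 2

ground; <1,0,0>
#1 <2,0,0>
C:0↔1 J2 <2,0,1>
#2 <3,0,1>
PS:0↔2 J2 <3,0,2>
C:2↔1 J2 <3,0,3>
#3 <4,0,3>
#4 <5,0,3>
PS:1↔3 J2 <5,0,4>
P:1↔4 J1 <5,1,4>
P:4↔2 J1 <5,2,4>
#5 <6,2,4>
P:0↔5 J1 <6,3,4>
PS:4↔5 J2 <6,3,5>
P:5↔1 J1 <6,4,5>
3×5 − 2×4 − 1×5 = 2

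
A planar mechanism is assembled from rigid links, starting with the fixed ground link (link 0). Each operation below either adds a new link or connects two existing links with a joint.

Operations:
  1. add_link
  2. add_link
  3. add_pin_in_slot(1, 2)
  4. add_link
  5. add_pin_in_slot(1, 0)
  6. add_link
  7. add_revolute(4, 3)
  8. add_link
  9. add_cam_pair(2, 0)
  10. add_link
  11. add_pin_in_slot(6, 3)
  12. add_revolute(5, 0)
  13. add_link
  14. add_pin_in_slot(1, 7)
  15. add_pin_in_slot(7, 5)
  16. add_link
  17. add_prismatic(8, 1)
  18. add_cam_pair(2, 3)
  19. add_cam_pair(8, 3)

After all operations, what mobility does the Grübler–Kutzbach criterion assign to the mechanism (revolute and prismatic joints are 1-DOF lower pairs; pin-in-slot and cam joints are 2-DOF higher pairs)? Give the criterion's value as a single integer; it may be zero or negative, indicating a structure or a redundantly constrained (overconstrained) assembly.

link 0 = ground. State L|J1|J2 = 1|0|0
+link1  2|0|0
+link2  3|0|0
PS(1,2) f=2→J2  3|0|1
+link3  4|0|1
PS(1,0) f=2→J2  4|0|2
+link4  5|0|2
R(4,3) f=1→J1  5|1|2
+link5  6|1|2
C(2,0) f=2→J2  6|1|3
+link6  7|1|3
PS(6,3) f=2→J2  7|1|4
R(5,0) f=1→J1  7|2|4
+link7  8|2|4
PS(1,7) f=2→J2  8|2|5
PS(7,5) f=2→J2  8|2|6
+link8  9|2|6
P(8,1) f=1→J1  9|3|6
C(2,3) f=2→J2  9|3|7
C(8,3) f=2→J2  9|3|8
M = 3(9−1)−2·3−8 = 24−6−8 = 10

M = 10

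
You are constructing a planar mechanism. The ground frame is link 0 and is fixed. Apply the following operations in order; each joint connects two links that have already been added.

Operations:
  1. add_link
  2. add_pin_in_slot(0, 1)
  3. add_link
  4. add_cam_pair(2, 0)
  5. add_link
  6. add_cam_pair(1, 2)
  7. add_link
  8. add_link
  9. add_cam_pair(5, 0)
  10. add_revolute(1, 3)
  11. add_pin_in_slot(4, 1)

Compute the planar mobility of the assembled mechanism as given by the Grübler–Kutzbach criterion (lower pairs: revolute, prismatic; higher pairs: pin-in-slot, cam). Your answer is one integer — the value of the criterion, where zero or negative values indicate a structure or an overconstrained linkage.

M = 8

(L,J1,J2)=(1,0,0); link0 fixed
link1: (2,0,0)
PS 0-1 [J2]: (2,0,1)
link2: (3,0,1)
C 2-0 [J2]: (3,0,2)
link3: (4,0,2)
C 1-2 [J2]: (4,0,3)
link4: (5,0,3)
link5: (6,0,3)
C 5-0 [J2]: (6,0,4)
R 1-3 [J1]: (6,1,4)
PS 4-1 [J2]: (6,1,5)
Grübler: 3·5 − 2·1 − 5 = 8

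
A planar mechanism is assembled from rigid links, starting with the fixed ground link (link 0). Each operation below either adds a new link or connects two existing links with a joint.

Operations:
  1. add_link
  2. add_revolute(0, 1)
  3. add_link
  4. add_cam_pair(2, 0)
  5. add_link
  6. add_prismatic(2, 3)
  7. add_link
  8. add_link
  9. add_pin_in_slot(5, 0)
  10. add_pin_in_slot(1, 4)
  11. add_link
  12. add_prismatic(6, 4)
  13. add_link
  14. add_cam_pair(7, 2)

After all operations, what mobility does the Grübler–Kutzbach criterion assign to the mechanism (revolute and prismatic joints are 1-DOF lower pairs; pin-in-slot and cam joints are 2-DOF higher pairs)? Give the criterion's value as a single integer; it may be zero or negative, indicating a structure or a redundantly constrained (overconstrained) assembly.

link 0 = ground. State L|J1|J2 = 1|0|0
+link1  2|0|0
R(0,1) f=1→J1  2|1|0
+link2  3|1|0
C(2,0) f=2→J2  3|1|1
+link3  4|1|1
P(2,3) f=1→J1  4|2|1
+link4  5|2|1
+link5  6|2|1
PS(5,0) f=2→J2  6|2|2
PS(1,4) f=2→J2  6|2|3
+link6  7|2|3
P(6,4) f=1→J1  7|3|3
+link7  8|3|3
C(7,2) f=2→J2  8|3|4
M = 3(8−1)−2·3−4 = 21−6−4 = 11

M = 11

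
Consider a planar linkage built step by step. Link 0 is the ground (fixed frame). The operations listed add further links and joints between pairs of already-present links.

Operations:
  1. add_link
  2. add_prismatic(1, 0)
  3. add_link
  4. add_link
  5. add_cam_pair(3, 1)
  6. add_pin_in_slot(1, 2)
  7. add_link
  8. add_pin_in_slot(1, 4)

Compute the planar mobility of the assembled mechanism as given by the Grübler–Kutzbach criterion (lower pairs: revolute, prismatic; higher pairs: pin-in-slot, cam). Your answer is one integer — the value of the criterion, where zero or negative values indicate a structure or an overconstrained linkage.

ground; <1,0,0>
#1 <2,0,0>
P:1↔0 J1 <2,1,0>
#2 <3,1,0>
#3 <4,1,0>
C:3↔1 J2 <4,1,1>
PS:1↔2 J2 <4,1,2>
#4 <5,1,2>
PS:1↔4 J2 <5,1,3>
3×4 − 2×1 − 1×3 = 7

M = 7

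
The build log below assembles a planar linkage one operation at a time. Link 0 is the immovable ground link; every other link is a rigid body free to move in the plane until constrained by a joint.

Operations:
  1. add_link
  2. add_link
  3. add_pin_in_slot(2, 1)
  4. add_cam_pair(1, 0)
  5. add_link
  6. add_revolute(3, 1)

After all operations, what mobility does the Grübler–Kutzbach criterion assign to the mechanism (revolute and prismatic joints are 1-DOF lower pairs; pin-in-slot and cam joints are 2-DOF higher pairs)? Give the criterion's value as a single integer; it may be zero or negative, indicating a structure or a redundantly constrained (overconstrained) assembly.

M = 5

(L,J1,J2)=(1,0,0); link0 fixed
link1: (2,0,0)
link2: (3,0,0)
PS 2-1 [J2]: (3,0,1)
C 1-0 [J2]: (3,0,2)
link3: (4,0,2)
R 3-1 [J1]: (4,1,2)
Grübler: 3·3 − 2·1 − 2 = 5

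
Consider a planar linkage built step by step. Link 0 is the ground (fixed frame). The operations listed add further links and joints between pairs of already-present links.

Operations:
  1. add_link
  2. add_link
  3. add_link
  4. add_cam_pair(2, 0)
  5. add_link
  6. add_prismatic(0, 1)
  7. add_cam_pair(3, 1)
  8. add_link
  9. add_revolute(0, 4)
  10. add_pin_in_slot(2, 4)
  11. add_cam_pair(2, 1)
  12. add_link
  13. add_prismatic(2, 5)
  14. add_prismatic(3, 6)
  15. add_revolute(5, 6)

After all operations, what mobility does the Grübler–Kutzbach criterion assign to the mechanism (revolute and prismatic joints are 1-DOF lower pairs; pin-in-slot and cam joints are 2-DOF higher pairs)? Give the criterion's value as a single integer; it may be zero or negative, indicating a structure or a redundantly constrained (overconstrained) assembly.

M = 4

L=1 J1=0 J2=0
add link → L=2 J1=0 J2=0
add link → L=3 J1=0 J2=0
add link → L=4 J1=0 J2=0
C@2,0 dof=2 J2 → L=4 J1=0 J2=1
add link → L=5 J1=0 J2=1
P@0,1 dof=1 J1 → L=5 J1=1 J2=1
C@3,1 dof=2 J2 → L=5 J1=1 J2=2
add link → L=6 J1=1 J2=2
R@0,4 dof=1 J1 → L=6 J1=2 J2=2
PS@2,4 dof=2 J2 → L=6 J1=2 J2=3
C@2,1 dof=2 J2 → L=6 J1=2 J2=4
add link → L=7 J1=2 J2=4
P@2,5 dof=1 J1 → L=7 J1=3 J2=4
P@3,6 dof=1 J1 → L=7 J1=4 J2=4
R@5,6 dof=1 J1 → L=7 J1=5 J2=4
M=3(L−1)−2J1−J2=3·6−2·5−4=4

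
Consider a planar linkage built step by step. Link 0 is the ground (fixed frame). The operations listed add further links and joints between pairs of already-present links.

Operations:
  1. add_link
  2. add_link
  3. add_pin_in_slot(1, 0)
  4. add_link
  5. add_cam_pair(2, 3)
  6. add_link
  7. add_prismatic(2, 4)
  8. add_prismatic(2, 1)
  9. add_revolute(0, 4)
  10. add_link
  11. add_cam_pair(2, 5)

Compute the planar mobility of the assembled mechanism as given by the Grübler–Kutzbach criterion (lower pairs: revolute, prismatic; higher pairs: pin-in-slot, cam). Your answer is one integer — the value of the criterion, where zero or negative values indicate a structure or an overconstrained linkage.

M = 6

(L,J1,J2)=(1,0,0); link0 fixed
link1: (2,0,0)
link2: (3,0,0)
PS 1-0 [J2]: (3,0,1)
link3: (4,0,1)
C 2-3 [J2]: (4,0,2)
link4: (5,0,2)
P 2-4 [J1]: (5,1,2)
P 2-1 [J1]: (5,2,2)
R 0-4 [J1]: (5,3,2)
link5: (6,3,2)
C 2-5 [J2]: (6,3,3)
Grübler: 3·5 − 2·3 − 3 = 6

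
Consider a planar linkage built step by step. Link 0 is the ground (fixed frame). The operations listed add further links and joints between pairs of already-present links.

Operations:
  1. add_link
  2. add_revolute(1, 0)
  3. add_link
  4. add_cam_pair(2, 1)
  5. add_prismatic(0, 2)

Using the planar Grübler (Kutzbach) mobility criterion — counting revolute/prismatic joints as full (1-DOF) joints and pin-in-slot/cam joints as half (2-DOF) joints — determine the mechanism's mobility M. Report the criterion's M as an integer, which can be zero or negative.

M = 1

L=1 J1=0 J2=0
add link → L=2 J1=0 J2=0
R@1,0 dof=1 J1 → L=2 J1=1 J2=0
add link → L=3 J1=1 J2=0
C@2,1 dof=2 J2 → L=3 J1=1 J2=1
P@0,2 dof=1 J1 → L=3 J1=2 J2=1
M=3(L−1)−2J1−J2=3·2−2·2−1=1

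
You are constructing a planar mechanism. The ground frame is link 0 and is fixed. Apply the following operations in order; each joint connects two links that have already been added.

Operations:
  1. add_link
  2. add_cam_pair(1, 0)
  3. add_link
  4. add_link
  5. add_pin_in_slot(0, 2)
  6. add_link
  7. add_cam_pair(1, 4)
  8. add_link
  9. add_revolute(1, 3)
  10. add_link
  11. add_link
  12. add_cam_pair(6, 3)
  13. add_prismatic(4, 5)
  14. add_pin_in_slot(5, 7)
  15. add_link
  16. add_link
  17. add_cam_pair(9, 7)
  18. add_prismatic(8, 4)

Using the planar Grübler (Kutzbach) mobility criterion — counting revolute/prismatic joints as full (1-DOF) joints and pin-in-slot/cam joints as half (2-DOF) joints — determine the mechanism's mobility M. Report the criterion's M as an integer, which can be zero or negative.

M = 15

(L,J1,J2)=(1,0,0); link0 fixed
link1: (2,0,0)
C 1-0 [J2]: (2,0,1)
link2: (3,0,1)
link3: (4,0,1)
PS 0-2 [J2]: (4,0,2)
link4: (5,0,2)
C 1-4 [J2]: (5,0,3)
link5: (6,0,3)
R 1-3 [J1]: (6,1,3)
link6: (7,1,3)
link7: (8,1,3)
C 6-3 [J2]: (8,1,4)
P 4-5 [J1]: (8,2,4)
PS 5-7 [J2]: (8,2,5)
link8: (9,2,5)
link9: (10,2,5)
C 9-7 [J2]: (10,2,6)
P 8-4 [J1]: (10,3,6)
Grübler: 3·9 − 2·3 − 6 = 15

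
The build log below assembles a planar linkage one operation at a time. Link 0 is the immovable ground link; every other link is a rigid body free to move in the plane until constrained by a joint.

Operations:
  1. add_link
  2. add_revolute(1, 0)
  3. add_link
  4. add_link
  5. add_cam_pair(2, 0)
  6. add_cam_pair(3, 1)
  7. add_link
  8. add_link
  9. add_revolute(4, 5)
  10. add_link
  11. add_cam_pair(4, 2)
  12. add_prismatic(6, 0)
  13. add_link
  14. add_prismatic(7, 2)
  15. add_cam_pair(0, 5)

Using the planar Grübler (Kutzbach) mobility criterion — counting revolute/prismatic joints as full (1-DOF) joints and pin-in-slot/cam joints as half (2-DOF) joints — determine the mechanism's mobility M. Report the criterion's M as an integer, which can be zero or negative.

ground; <1,0,0>
#1 <2,0,0>
R:1↔0 J1 <2,1,0>
#2 <3,1,0>
#3 <4,1,0>
C:2↔0 J2 <4,1,1>
C:3↔1 J2 <4,1,2>
#4 <5,1,2>
#5 <6,1,2>
R:4↔5 J1 <6,2,2>
#6 <7,2,2>
C:4↔2 J2 <7,2,3>
P:6↔0 J1 <7,3,3>
#7 <8,3,3>
P:7↔2 J1 <8,4,3>
C:0↔5 J2 <8,4,4>
3×7 − 2×4 − 1×4 = 9

M = 9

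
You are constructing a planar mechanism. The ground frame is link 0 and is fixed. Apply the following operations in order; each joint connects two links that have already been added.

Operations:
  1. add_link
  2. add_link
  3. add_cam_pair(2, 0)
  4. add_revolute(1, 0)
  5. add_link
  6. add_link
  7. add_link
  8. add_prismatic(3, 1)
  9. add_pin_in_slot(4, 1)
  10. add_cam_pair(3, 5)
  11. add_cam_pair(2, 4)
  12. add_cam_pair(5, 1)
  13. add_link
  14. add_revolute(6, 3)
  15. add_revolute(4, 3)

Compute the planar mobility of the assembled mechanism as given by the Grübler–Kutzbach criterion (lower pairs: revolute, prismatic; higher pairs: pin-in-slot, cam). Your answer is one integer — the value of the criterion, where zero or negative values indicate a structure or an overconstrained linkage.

[1;0;0] (link 0 is ground)
L+ [2;0;0]
L+ [3;0;0]
C(2,0)∈J2 [3;0;1]
R(1,0)∈J1 [3;1;1]
L+ [4;1;1]
L+ [5;1;1]
L+ [6;1;1]
P(3,1)∈J1 [6;2;1]
PS(4,1)∈J2 [6;2;2]
C(3,5)∈J2 [6;2;3]
C(2,4)∈J2 [6;2;4]
C(5,1)∈J2 [6;2;5]
L+ [7;2;5]
R(6,3)∈J1 [7;3;5]
R(4,3)∈J1 [7;4;5]
mobility = 18 − 8 − 5 = 5

M = 5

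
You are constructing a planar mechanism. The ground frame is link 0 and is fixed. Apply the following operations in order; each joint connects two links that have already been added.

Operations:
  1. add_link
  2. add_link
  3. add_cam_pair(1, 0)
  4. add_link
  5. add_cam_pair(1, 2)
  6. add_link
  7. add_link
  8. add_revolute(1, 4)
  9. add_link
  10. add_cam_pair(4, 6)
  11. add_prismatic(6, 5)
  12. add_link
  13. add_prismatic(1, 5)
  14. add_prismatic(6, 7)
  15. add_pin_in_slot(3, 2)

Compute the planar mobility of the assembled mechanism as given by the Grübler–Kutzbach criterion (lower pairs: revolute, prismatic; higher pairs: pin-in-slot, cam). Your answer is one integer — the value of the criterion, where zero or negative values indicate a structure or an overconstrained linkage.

M = 9

[1;0;0] (link 0 is ground)
L+ [2;0;0]
L+ [3;0;0]
C(1,0)∈J2 [3;0;1]
L+ [4;0;1]
C(1,2)∈J2 [4;0;2]
L+ [5;0;2]
L+ [6;0;2]
R(1,4)∈J1 [6;1;2]
L+ [7;1;2]
C(4,6)∈J2 [7;1;3]
P(6,5)∈J1 [7;2;3]
L+ [8;2;3]
P(1,5)∈J1 [8;3;3]
P(6,7)∈J1 [8;4;3]
PS(3,2)∈J2 [8;4;4]
mobility = 21 − 8 − 4 = 9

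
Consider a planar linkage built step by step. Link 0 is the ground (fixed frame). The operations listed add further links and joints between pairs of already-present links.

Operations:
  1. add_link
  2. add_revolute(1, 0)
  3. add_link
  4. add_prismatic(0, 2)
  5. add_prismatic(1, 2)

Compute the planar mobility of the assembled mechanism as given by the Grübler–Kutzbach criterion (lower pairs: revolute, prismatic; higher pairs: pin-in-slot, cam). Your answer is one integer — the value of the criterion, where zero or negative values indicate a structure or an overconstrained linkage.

M = 0

ground; <1,0,0>
#1 <2,0,0>
R:1↔0 J1 <2,1,0>
#2 <3,1,0>
P:0↔2 J1 <3,2,0>
P:1↔2 J1 <3,3,0>
3×2 − 2×3 − 1×0 = 0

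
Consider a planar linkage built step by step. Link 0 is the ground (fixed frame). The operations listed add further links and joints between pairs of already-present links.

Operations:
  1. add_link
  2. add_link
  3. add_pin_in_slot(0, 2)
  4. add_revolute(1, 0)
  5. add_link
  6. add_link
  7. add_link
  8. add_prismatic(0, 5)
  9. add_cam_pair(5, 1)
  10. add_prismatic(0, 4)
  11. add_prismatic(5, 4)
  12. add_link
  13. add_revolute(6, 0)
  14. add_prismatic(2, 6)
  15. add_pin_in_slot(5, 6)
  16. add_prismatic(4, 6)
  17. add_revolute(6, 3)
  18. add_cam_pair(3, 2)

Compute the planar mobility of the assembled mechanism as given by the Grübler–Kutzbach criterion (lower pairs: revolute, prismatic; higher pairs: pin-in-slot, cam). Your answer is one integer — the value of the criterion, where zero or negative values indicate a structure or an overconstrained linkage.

M = -2

link 0 = ground. State L|J1|J2 = 1|0|0
+link1  2|0|0
+link2  3|0|0
PS(0,2) f=2→J2  3|0|1
R(1,0) f=1→J1  3|1|1
+link3  4|1|1
+link4  5|1|1
+link5  6|1|1
P(0,5) f=1→J1  6|2|1
C(5,1) f=2→J2  6|2|2
P(0,4) f=1→J1  6|3|2
P(5,4) f=1→J1  6|4|2
+link6  7|4|2
R(6,0) f=1→J1  7|5|2
P(2,6) f=1→J1  7|6|2
PS(5,6) f=2→J2  7|6|3
P(4,6) f=1→J1  7|7|3
R(6,3) f=1→J1  7|8|3
C(3,2) f=2→J2  7|8|4
M = 3(7−1)−2·8−4 = 18−16−4 = -2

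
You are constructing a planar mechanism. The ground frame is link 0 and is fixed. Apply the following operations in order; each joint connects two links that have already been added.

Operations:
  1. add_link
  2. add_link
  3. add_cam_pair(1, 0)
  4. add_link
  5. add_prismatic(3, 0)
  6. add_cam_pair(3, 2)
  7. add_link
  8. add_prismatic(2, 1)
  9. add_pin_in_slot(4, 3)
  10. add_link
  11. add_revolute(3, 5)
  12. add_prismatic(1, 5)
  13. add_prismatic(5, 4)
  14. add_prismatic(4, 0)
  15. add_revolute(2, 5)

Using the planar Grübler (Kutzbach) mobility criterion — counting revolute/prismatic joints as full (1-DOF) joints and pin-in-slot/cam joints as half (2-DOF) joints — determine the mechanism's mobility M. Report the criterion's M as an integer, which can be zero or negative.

M = -2

link 0 = ground. State L|J1|J2 = 1|0|0
+link1  2|0|0
+link2  3|0|0
C(1,0) f=2→J2  3|0|1
+link3  4|0|1
P(3,0) f=1→J1  4|1|1
C(3,2) f=2→J2  4|1|2
+link4  5|1|2
P(2,1) f=1→J1  5|2|2
PS(4,3) f=2→J2  5|2|3
+link5  6|2|3
R(3,5) f=1→J1  6|3|3
P(1,5) f=1→J1  6|4|3
P(5,4) f=1→J1  6|5|3
P(4,0) f=1→J1  6|6|3
R(2,5) f=1→J1  6|7|3
M = 3(6−1)−2·7−3 = 15−14−3 = -2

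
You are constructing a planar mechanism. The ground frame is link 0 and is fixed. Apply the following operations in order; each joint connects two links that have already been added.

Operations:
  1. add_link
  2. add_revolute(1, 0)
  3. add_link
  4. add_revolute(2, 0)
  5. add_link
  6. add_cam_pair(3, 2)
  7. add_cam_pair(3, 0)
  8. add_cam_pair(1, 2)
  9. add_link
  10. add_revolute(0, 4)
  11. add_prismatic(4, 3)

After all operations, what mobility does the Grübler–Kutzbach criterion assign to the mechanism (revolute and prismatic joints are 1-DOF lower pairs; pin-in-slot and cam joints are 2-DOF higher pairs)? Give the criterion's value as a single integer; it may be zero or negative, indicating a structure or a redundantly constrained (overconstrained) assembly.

ground; <1,0,0>
#1 <2,0,0>
R:1↔0 J1 <2,1,0>
#2 <3,1,0>
R:2↔0 J1 <3,2,0>
#3 <4,2,0>
C:3↔2 J2 <4,2,1>
C:3↔0 J2 <4,2,2>
C:1↔2 J2 <4,2,3>
#4 <5,2,3>
R:0↔4 J1 <5,3,3>
P:4↔3 J1 <5,4,3>
3×4 − 2×4 − 1×3 = 1

M = 1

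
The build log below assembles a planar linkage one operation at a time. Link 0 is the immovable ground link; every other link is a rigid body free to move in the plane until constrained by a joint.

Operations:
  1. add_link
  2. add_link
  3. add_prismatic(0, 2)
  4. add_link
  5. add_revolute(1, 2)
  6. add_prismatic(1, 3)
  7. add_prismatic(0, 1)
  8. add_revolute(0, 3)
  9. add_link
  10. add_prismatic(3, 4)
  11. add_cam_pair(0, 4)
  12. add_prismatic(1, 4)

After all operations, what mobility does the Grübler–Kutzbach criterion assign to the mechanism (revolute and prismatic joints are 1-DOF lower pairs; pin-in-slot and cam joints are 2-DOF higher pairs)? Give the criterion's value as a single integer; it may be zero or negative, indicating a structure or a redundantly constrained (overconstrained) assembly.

M = -3

[1;0;0] (link 0 is ground)
L+ [2;0;0]
L+ [3;0;0]
P(0,2)∈J1 [3;1;0]
L+ [4;1;0]
R(1,2)∈J1 [4;2;0]
P(1,3)∈J1 [4;3;0]
P(0,1)∈J1 [4;4;0]
R(0,3)∈J1 [4;5;0]
L+ [5;5;0]
P(3,4)∈J1 [5;6;0]
C(0,4)∈J2 [5;6;1]
P(1,4)∈J1 [5;7;1]
mobility = 12 − 14 − 1 = -3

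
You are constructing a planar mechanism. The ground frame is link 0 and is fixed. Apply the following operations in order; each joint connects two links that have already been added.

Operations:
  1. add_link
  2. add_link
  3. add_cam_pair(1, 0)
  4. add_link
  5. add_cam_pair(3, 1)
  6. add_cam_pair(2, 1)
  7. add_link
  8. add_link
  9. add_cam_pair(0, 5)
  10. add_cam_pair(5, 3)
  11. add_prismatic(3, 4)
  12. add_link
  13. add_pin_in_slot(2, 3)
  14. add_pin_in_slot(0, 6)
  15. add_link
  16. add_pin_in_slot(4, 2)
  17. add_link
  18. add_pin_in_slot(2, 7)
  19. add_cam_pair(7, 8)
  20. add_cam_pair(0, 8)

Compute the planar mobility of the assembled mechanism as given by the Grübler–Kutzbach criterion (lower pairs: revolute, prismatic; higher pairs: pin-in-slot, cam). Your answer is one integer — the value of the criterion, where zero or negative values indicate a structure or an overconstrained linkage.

M = 11

link 0 = ground. State L|J1|J2 = 1|0|0
+link1  2|0|0
+link2  3|0|0
C(1,0) f=2→J2  3|0|1
+link3  4|0|1
C(3,1) f=2→J2  4|0|2
C(2,1) f=2→J2  4|0|3
+link4  5|0|3
+link5  6|0|3
C(0,5) f=2→J2  6|0|4
C(5,3) f=2→J2  6|0|5
P(3,4) f=1→J1  6|1|5
+link6  7|1|5
PS(2,3) f=2→J2  7|1|6
PS(0,6) f=2→J2  7|1|7
+link7  8|1|7
PS(4,2) f=2→J2  8|1|8
+link8  9|1|8
PS(2,7) f=2→J2  9|1|9
C(7,8) f=2→J2  9|1|10
C(0,8) f=2→J2  9|1|11
M = 3(9−1)−2·1−11 = 24−2−11 = 11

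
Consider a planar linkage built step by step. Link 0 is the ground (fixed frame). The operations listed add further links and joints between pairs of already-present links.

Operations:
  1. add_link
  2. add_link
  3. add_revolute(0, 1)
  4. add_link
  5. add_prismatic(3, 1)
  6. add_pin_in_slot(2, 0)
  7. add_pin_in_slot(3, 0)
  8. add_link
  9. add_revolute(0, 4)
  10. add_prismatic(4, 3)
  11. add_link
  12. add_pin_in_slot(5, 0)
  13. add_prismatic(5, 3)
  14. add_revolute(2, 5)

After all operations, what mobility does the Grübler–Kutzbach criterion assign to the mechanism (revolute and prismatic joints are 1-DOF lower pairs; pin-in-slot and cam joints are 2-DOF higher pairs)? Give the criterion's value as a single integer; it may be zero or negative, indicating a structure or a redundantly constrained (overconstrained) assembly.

M = 0

[1;0;0] (link 0 is ground)
L+ [2;0;0]
L+ [3;0;0]
R(0,1)∈J1 [3;1;0]
L+ [4;1;0]
P(3,1)∈J1 [4;2;0]
PS(2,0)∈J2 [4;2;1]
PS(3,0)∈J2 [4;2;2]
L+ [5;2;2]
R(0,4)∈J1 [5;3;2]
P(4,3)∈J1 [5;4;2]
L+ [6;4;2]
PS(5,0)∈J2 [6;4;3]
P(5,3)∈J1 [6;5;3]
R(2,5)∈J1 [6;6;3]
mobility = 15 − 12 − 3 = 0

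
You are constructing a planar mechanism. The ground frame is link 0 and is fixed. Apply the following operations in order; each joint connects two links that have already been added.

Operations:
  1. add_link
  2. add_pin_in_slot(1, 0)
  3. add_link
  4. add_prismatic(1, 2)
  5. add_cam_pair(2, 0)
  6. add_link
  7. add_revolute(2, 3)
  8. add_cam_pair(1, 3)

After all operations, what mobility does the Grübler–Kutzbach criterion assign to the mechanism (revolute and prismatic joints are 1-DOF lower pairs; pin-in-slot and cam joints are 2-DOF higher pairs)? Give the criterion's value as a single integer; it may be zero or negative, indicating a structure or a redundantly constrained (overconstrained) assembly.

M = 2

[1;0;0] (link 0 is ground)
L+ [2;0;0]
PS(1,0)∈J2 [2;0;1]
L+ [3;0;1]
P(1,2)∈J1 [3;1;1]
C(2,0)∈J2 [3;1;2]
L+ [4;1;2]
R(2,3)∈J1 [4;2;2]
C(1,3)∈J2 [4;2;3]
mobility = 9 − 4 − 3 = 2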